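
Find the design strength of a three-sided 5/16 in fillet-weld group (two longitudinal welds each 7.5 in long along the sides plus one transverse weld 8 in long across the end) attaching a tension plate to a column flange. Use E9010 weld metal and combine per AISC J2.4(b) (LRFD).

φR_n ≈ 221 kip

E90XX → F_EXX = 90 ksi.
t_e = 0.707 × 0.3125 = 0.2209 in.
R_nwl = 0.6 × 90 × 0.2209 × 15 = 179 kip (longitudinal, 2 welds).
R_nwt = 0.6 × 90 × 0.2209 × 8 = 95.44 kip (transverse, base value).
(i) R_nwl + R_nwt = 274.4 kip; (ii) 0.85 R_nwl + 1.5 R_nwt = 295.3 kip.
R_n = max = 295.3 kip [governs: (ii)]; φR_n = 221.5 kip.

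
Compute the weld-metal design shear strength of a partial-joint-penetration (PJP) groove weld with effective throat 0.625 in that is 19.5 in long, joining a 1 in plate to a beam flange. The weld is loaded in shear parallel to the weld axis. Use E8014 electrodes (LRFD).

E80XX → F_EXX = 80 ksi.
Effective throat (given) t_e = 0.625 in.
A_we = 0.625 × 19.5 = 12.19 in².
F_nw = 0.6 F_EXX = 48 ksi.
φR_n = 0.75 × 48 × 12.19 = 438.8 kips.

φR_n ≈ 439 kips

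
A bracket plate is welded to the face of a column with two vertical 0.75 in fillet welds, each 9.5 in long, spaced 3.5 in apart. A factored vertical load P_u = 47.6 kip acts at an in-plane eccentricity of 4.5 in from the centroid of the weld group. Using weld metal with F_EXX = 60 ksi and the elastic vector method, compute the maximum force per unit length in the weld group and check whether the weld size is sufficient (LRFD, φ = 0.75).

f_max ≈ 6.69 kip/in; adequate

Total weld length L_w = 19 in. Treat welds as unit-width lines.
Polar moment about centroid: J = 2[d³/12 + d(b/2)²] = 2[9.5³/12 + 9.5×1.75²] = 201.1 in³.
Direct shear f_v = P/L_w = 47.6 / 19 = 2.505 kip/in (vertical).
Torsion M = P·e = 47.6 × 4.5 = 214.2 kip·in.
Critical point at (x, y) = (1.75, 4.75) from centroid. f_tx = M·y/J = 5.06 kip/in; f_ty = M·x/J = 1.864 kip/in.
Resultant f_max = √[f_tx² + (f_v + f_ty)²] = √[5.06² + (2.505 + 1.864)²] = 6.685 kip/in.
Capacity per unit length: φr_n = 0.75 × 0.6 × 60 × (0.707 × 0.75) = 14.32 kip/in.
6.685 ≤ 14.32 → adequate.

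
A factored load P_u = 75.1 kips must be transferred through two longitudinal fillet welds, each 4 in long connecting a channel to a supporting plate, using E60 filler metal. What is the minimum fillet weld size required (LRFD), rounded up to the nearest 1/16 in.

E60XX → F_EXX = 60 ksi.
Total weld length L = 8 in.
Required throat t_e = P_u / (φ × 0.6 F_EXX × L) = 75.1 / (0.75 × 0.6 × 60 × 8) = 0.3477 in.
Required leg w = t_e / 0.707 = 0.4918 in → use 1/2 in.

w = 1/2 in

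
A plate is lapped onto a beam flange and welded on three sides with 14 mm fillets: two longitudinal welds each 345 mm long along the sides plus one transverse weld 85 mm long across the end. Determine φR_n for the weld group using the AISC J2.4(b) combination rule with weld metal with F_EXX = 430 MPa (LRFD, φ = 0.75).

φR_n ≈ 1480 kN

t_e = 0.707 × 14 = 9.898 mm.
R_nwl = 0.6 × 430 × 9.898 × 690 × 10⁻³ = 1762 kN (longitudinal, 2 welds).
R_nwt = 0.6 × 430 × 9.898 × 85 × 10⁻³ = 217.1 kN (transverse, base value).
(i) R_nwl + R_nwt = 1979 kN; (ii) 0.85 R_nwl + 1.5 R_nwt = 1823 kN.
R_n = max = 1979 kN [governs: (i)]; φR_n = 1484 kN.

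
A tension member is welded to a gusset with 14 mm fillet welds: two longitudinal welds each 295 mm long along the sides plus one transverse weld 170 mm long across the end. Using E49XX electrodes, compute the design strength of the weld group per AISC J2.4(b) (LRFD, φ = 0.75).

φR_n ≈ 1660 kN

E49XX → F_EXX = 490 MPa.
t_e = 0.707 × 14 = 9.898 mm.
R_nwl = 0.6 × 490 × 9.898 × 590 × 10⁻³ = 1717 kN (longitudinal, 2 welds).
R_nwt = 0.6 × 490 × 9.898 × 170 × 10⁻³ = 494.7 kN (transverse, base value).
(i) R_nwl + R_nwt = 2212 kN; (ii) 0.85 R_nwl + 1.5 R_nwt = 2201 kN.
R_n = max = 2212 kN [governs: (i)]; φR_n = 1659 kN.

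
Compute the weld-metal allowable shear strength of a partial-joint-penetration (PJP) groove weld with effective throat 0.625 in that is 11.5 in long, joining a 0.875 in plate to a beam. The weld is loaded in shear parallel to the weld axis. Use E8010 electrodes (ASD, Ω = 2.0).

E80XX → F_EXX = 80 ksi.
Effective throat (given) t_e = 0.625 in.
A_we = 0.625 × 11.5 = 7.188 in².
F_nw = 0.6 F_EXX = 48 ksi.
R_n/Ω = (48 × 7.188) / 2.0 = 172.5 kip.

R_n/Ω ≈ 172 kip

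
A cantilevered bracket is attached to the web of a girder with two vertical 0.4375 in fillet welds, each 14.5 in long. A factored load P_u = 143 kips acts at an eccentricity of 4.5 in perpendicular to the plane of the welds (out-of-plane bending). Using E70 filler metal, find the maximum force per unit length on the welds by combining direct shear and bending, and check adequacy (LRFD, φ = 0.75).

f_max ≈ 10.4 kip/in; NOT adequate

E70XX → F_EXX = 70 ksi.
L_w = 2 × 14.5 = 29 in; section modulus (unit throat) S = 2 × L²/6 = 70.08 in².
Direct shear f_v = P/L_w = 143/29 = 4.931 kip/in.
Moment M = P × e = 143 × 4.5 = 643.5 kip·in; bending f_b = M/S = 9.182 kip/in.
f_max = √(f_v² + f_b²) = √(4.931² + 9.182²) = 10.42 kip/in.
φr_n = 0.75 × 0.6 × 70 × (0.707 × 0.4375) = 9.743 kip/in → NOT adequate.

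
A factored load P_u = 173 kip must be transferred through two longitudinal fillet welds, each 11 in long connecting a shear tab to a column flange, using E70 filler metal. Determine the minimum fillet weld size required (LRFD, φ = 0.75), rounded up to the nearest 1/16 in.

w = 3/8 in

E70XX → F_EXX = 70 ksi.
Total weld length L = 22 in.
Required throat t_e = P_u / (φ × 0.6 F_EXX × L) = 173 / (0.75 × 0.6 × 70 × 22) = 0.2496 in.
Required leg w = t_e / 0.707 = 0.3531 in → use 3/8 in.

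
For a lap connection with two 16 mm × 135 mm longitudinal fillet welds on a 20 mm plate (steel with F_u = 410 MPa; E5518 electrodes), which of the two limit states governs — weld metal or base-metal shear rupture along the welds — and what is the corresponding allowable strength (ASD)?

R_n/Ω ≈ 504 kN (weld metal governs)

E55XX → F_EXX = 550 MPa.
t_e = 0.707 × 16 = 11.31 mm; L = 270 mm.
Weld metal: R_n/Ω = (1/2.0) × 0.6 × 550 × 11.31 × 270 × 10⁻³ = 503.9 kN.
Base metal (shear rupture): R_n/Ω = (1/2.0) × 0.6 × 410 × 20 × 270 × 10⁻³ = 664.2 kN.
Governing: weld metal.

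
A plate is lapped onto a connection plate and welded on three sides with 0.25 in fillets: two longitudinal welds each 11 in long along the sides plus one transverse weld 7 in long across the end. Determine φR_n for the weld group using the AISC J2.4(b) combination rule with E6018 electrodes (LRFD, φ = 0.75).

E60XX → F_EXX = 60 ksi.
t_e = 0.707 × 0.25 = 0.1767 in.
R_nwl = 0.6 × 60 × 0.1767 × 22 = 140 kip (longitudinal, 2 welds).
R_nwt = 0.6 × 60 × 0.1767 × 7 = 44.54 kip (transverse, base value).
(i) R_nwl + R_nwt = 184.5 kip; (ii) 0.85 R_nwl + 1.5 R_nwt = 185.8 kip.
R_n = max = 185.8 kip [governs: (ii)]; φR_n = 139.3 kip.

φR_n ≈ 139 kip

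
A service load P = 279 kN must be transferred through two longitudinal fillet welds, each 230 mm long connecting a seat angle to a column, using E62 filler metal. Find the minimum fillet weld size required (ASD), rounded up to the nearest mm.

w = 5 mm

E62XX → F_EXX = 620 MPa.
Total weld length L = 460 mm.
Required throat t_e = P × Ω / (0.6 F_EXX × L) = 279 × 2.0 / (0.6 × 620 × 460 × 10⁻³) = 3.261 mm.
Required leg w = t_e / 0.707 = 4.612 mm → use 5 mm.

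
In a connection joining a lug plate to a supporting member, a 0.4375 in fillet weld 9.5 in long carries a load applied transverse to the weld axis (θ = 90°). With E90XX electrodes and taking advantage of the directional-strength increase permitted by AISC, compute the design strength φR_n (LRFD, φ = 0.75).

E90XX → F_EXX = 90 ksi.
t_e = 0.707 × 0.4375 = 0.3093 in; A_we = 0.3093 × 9.5 = 2.938 in².
Directional factor: 1.0 + 0.5 sin^1.5(90°) = 1.5.
F_nw = 0.6 × 90 × 1.5 = 81 ksi.
φR_n = 0.75 × 81 × 2.938 = 178.5 kip.

φR_n ≈ 179 kip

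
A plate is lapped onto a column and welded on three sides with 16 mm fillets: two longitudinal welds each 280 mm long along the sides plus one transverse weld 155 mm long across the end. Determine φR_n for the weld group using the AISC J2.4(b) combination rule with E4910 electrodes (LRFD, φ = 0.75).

φR_n ≈ 1780 kN

E49XX → F_EXX = 490 MPa.
t_e = 0.707 × 16 = 11.31 mm.
R_nwl = 0.6 × 490 × 11.31 × 560 × 10⁻³ = 1862 kN (longitudinal, 2 welds).
R_nwt = 0.6 × 490 × 11.31 × 155 × 10⁻³ = 515.5 kN (transverse, base value).
(i) R_nwl + R_nwt = 2378 kN; (ii) 0.85 R_nwl + 1.5 R_nwt = 2356 kN.
R_n = max = 2378 kN [governs: (i)]; φR_n = 1783 kN.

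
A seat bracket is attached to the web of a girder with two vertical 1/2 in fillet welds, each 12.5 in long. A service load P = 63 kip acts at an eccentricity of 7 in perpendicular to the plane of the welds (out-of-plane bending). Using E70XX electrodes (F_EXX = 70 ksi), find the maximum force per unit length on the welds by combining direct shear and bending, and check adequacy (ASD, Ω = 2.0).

f_max ≈ 8.83 kip/in; NOT adequate

L_w = 2 × 12.5 = 25 in; section modulus (unit throat) S = 2 × L²/6 = 52.08 in².
Direct shear f_v = P/L_w = 63/25 = 2.52 kip/in.
Moment M = P × e = 63 × 7 = 441 kip·in; bending f_b = M/S = 8.467 kip/in.
f_max = √(f_v² + f_b²) = √(2.52² + 8.467²) = 8.834 kip/in.
r_n/Ω = (1/2.0) × 0.6 × 70 × (0.707 × 0.5) = 7.423 kip/in → NOT adequate.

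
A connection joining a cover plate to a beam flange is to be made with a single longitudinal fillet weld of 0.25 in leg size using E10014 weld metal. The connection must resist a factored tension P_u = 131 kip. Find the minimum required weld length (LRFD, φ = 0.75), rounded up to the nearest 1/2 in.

E100XX → F_EXX = 100 ksi.
Throat t_e = 0.707 × 0.25 = 0.1767 in.
φr_n = 0.75 × 0.6 × 100 × 0.1767 = 7.954 kip/in.
L_req = P_u / φr_n = 131 / 7.954 = 16.47 in total.
Round up → use L = 16.5 in.

L = 16.5 in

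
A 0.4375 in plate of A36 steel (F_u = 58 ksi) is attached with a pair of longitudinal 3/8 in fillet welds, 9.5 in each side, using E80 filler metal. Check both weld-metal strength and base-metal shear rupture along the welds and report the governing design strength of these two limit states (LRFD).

E80XX → F_EXX = 80 ksi.
t_e = 0.707 × 0.375 = 0.2651 in; L = 19 in.
Weld metal: φR_n = 0.75 × 0.6 × 80 × 0.2651 × 19 = 181.3 kips.
Base metal (shear rupture): φR_n = 0.75 × 0.6 × 58 × 0.4375 × 19 = 217 kips.
Governing: weld metal.

φR_n ≈ 181 kips (weld metal governs)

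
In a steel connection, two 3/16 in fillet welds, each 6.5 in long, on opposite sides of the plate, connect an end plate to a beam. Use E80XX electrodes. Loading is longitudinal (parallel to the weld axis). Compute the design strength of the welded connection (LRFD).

φR_n ≈ 62 kips

E80XX → F_EXX = 80 ksi.
Effective throat t_e = 0.707 × 0.1875 = 0.1326 in.
Total length L = 13 in; A_we = 0.1326 × 13 = 1.723 in².
F_nw = 0.6 F_EXX = 0.6 × 80 = 48 ksi.
φR_n = 0.75 × 48 × 1.723 = 62.04 kips.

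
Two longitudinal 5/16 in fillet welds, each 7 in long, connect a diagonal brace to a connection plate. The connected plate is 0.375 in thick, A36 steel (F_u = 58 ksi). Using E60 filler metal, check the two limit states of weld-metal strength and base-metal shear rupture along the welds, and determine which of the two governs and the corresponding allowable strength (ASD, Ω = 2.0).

E60XX → F_EXX = 60 ksi.
t_e = 0.707 × 0.3125 = 0.2209 in; L = 14 in.
Weld metal: R_n/Ω = (1/2.0) × 0.6 × 60 × 0.2209 × 14 = 55.68 kip.
Base metal (shear rupture): R_n/Ω = (1/2.0) × 0.6 × 58 × 0.375 × 14 = 91.35 kip.
Governing: weld metal.

R_n/Ω ≈ 55.7 kip (weld metal governs)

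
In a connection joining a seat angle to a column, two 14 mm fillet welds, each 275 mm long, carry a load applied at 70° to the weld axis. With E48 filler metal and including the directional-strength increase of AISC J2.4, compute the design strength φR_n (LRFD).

φR_n ≈ 1710 kN

E48XX → F_EXX = 480 MPa.
t_e = 0.707 × 14 = 9.898 mm; A_we = 9.898 × 550 = 5444 mm².
Directional factor: 1.0 + 0.5 sin^1.5(70°) = 1.455.
F_nw = 0.6 × 480 × 1.455 = 419.2 MPa.
φR_n = 0.75 × 419.2 × 5444 × 10⁻³ = 1711 kN.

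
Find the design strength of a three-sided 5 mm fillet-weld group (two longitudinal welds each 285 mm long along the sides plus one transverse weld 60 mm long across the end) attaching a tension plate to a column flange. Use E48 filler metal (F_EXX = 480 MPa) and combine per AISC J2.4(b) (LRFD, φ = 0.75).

φR_n ≈ 481 kN

t_e = 0.707 × 5 = 3.535 mm.
R_nwl = 0.6 × 480 × 3.535 × 570 × 10⁻³ = 580.3 kN (longitudinal, 2 welds).
R_nwt = 0.6 × 480 × 3.535 × 60 × 10⁻³ = 61.08 kN (transverse, base value).
(i) R_nwl + R_nwt = 641.4 kN; (ii) 0.85 R_nwl + 1.5 R_nwt = 584.9 kN.
R_n = max = 641.4 kN [governs: (i)]; φR_n = 481 kN.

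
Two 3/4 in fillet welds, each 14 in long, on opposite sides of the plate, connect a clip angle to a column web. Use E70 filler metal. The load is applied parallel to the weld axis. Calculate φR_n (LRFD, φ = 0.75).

E70XX → F_EXX = 70 ksi.
Effective throat t_e = 0.707 × 0.75 = 0.5302 in.
Total length L = 28 in; A_we = 0.5302 × 28 = 14.85 in².
F_nw = 0.6 F_EXX = 0.6 × 70 = 42 ksi.
φR_n = 0.75 × 42 × 14.85 = 467.7 kips.

φR_n ≈ 468 kips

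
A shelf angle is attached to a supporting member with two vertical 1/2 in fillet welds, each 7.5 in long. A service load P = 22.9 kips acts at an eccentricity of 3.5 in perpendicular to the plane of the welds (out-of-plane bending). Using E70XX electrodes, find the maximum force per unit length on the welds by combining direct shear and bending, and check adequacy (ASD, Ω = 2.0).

f_max ≈ 4.54 kip/in; adequate

E70XX → F_EXX = 70 ksi.
L_w = 2 × 7.5 = 15 in; section modulus (unit throat) S = 2 × L²/6 = 18.75 in².
Direct shear f_v = P/L_w = 22.9/15 = 1.527 kip/in.
Moment M = P × e = 22.9 × 3.5 = 80.15 kip·in; bending f_b = M/S = 4.275 kip/in.
f_max = √(f_v² + f_b²) = √(1.527² + 4.275²) = 4.539 kip/in.
r_n/Ω = (1/2.0) × 0.6 × 70 × (0.707 × 0.5) = 7.423 kip/in → adequate.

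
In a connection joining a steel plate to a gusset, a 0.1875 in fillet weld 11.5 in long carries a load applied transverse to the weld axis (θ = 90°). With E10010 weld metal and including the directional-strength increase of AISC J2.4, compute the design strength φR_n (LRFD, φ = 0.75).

E100XX → F_EXX = 100 ksi.
t_e = 0.707 × 0.1875 = 0.1326 in; A_we = 0.1326 × 11.5 = 1.524 in².
Directional factor: 1.0 + 0.5 sin^1.5(90°) = 1.5.
F_nw = 0.6 × 100 × 1.5 = 90 ksi.
φR_n = 0.75 × 90 × 1.524 = 102.9 kips.

φR_n ≈ 103 kips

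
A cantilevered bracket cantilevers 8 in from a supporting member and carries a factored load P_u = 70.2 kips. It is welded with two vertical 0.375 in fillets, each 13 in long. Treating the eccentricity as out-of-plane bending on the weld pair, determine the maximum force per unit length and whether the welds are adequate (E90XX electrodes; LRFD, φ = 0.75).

E90XX → F_EXX = 90 ksi.
L_w = 2 × 13 = 26 in; section modulus (unit throat) S = 2 × L²/6 = 56.33 in².
Direct shear f_v = P/L_w = 70.2/26 = 2.7 kip/in.
Moment M = P × e = 70.2 × 8 = 561.6 kip·in; bending f_b = M/S = 9.969 kip/in.
f_max = √(f_v² + f_b²) = √(2.7² + 9.969²) = 10.33 kip/in.
φr_n = 0.75 × 0.6 × 90 × (0.707 × 0.375) = 10.74 kip/in → adequate.

f_max ≈ 10.3 kip/in; adequate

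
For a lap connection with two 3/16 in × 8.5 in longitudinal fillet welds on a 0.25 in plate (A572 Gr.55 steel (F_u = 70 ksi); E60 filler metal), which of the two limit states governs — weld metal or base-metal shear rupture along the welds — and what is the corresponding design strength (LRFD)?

φR_n ≈ 60.8 kips (weld metal governs)

E60XX → F_EXX = 60 ksi.
t_e = 0.707 × 0.1875 = 0.1326 in; L = 17 in.
Weld metal: φR_n = 0.75 × 0.6 × 60 × 0.1326 × 17 = 60.85 kips.
Base metal (shear rupture): φR_n = 0.75 × 0.6 × 70 × 0.25 × 17 = 133.9 kips.
Governing: weld metal.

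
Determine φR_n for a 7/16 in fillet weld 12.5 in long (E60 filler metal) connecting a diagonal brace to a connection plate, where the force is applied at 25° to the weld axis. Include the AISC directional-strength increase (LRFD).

E60XX → F_EXX = 60 ksi.
t_e = 0.707 × 0.4375 = 0.3093 in; A_we = 0.3093 × 12.5 = 3.866 in².
Directional factor: 1.0 + 0.5 sin^1.5(25°) = 1.137.
F_nw = 0.6 × 60 × 1.137 = 40.95 ksi.
φR_n = 0.75 × 40.95 × 3.866 = 118.7 kip.

φR_n ≈ 119 kip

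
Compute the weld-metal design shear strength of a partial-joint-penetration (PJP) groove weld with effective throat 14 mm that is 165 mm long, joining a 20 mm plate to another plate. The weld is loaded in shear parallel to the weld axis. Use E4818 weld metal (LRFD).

φR_n ≈ 499 kN

E48XX → F_EXX = 480 MPa.
Effective throat (given) t_e = 14 mm.
A_we = 14 × 165 = 2310 mm².
F_nw = 0.6 F_EXX = 288 MPa.
φR_n = 0.75 × 288 × 2310 × 10⁻³ = 499 kN.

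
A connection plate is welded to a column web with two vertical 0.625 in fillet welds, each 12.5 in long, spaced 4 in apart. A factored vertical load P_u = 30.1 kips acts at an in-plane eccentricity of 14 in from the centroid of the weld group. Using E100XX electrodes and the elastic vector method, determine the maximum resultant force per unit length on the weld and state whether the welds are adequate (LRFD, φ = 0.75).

E100XX → F_EXX = 100 ksi.
Total weld length L_w = 25 in. Treat welds as unit-width lines.
Polar moment about centroid: J = 2[d³/12 + d(b/2)²] = 2[12.5³/12 + 12.5×2²] = 425.5 in³.
Direct shear f_v = P/L_w = 30.1 / 25 = 1.204 kip/in (vertical).
Torsion M = P·e = 30.1 × 14 = 421.4 kip·in.
Critical point at (x, y) = (2, 6.25) from centroid. f_tx = M·y/J = 6.189 kip/in; f_ty = M·x/J = 1.981 kip/in.
Resultant f_max = √[f_tx² + (f_v + f_ty)²] = √[6.189² + (1.204 + 1.981)²] = 6.961 kip/in.
Capacity per unit length: φr_n = 0.75 × 0.6 × 100 × (0.707 × 0.625) = 19.88 kip/in.
6.961 ≤ 19.88 → adequate.

f_max ≈ 6.96 kip/in; adequate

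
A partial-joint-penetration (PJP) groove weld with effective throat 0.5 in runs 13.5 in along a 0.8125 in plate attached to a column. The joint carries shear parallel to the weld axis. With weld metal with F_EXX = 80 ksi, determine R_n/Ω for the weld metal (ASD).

R_n/Ω ≈ 162 kips

Effective throat (given) t_e = 0.5 in.
A_we = 0.5 × 13.5 = 6.75 in².
F_nw = 0.6 F_EXX = 48 ksi.
R_n/Ω = (48 × 6.75) / 2.0 = 162 kips.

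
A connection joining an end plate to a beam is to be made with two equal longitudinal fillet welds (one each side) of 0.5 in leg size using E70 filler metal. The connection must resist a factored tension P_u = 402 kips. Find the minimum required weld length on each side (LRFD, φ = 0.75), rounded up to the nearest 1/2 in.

E70XX → F_EXX = 70 ksi.
Throat t_e = 0.707 × 0.5 = 0.3535 in.
φr_n = 0.75 × 0.6 × 70 × 0.3535 = 11.14 kips/in.
L_req = P_u / φr_n = 402 / 11.14 = 36.1 in total.
Per side: 36.1 / 2 = 18.05 in.
Round up → use L = 18.5 in on each side.

L = 18.5 in on each side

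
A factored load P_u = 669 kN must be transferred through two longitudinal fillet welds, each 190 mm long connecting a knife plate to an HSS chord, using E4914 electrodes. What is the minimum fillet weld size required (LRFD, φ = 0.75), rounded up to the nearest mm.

E49XX → F_EXX = 490 MPa.
Total weld length L = 380 mm.
Required throat t_e = P_u / (φ × 0.6 F_EXX × L) = 669 / (0.75 × 0.6 × 490 × 380 × 10⁻³) = 7.984 mm.
Required leg w = t_e / 0.707 = 11.29 mm → use 12 mm.

w = 12 mm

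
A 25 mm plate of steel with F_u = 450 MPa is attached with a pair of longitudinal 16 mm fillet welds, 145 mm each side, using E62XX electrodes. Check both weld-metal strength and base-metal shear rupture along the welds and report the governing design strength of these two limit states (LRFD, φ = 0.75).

φR_n ≈ 915 kN (weld metal governs)

E62XX → F_EXX = 620 MPa.
t_e = 0.707 × 16 = 11.31 mm; L = 290 mm.
Weld metal: φR_n = 0.75 × 0.6 × 620 × 11.31 × 290 × 10⁻³ = 915.3 kN.
Base metal (shear rupture): φR_n = 0.75 × 0.6 × 450 × 25 × 290 × 10⁻³ = 1468 kN.
Governing: weld metal.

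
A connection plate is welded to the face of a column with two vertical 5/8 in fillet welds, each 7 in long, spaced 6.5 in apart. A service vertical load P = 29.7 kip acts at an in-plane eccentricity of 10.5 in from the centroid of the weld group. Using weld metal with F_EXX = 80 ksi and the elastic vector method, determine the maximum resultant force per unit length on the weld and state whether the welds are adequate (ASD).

f_max ≈ 8.85 kip/in; adequate

Total weld length L_w = 14 in. Treat welds as unit-width lines.
Polar moment about centroid: J = 2[d³/12 + d(b/2)²] = 2[7³/12 + 7×3.25²] = 205 in³.
Direct shear f_v = P/L_w = 29.7 / 14 = 2.121 kip/in (vertical).
Torsion M = P·e = 29.7 × 10.5 = 311.85 kip·in.
Critical point at (x, y) = (3.25, 3.5) from centroid. f_tx = M·y/J = 5.323 kip/in; f_ty = M·x/J = 4.943 kip/in.
Resultant f_max = √[f_tx² + (f_v + f_ty)²] = √[5.323² + (2.121 + 4.943)²] = 8.845 kip/in.
Capacity per unit length: r_n/Ω = (1/2.0) × 0.6 × 80 × (0.707 × 0.625) = 10.6 kip/in.
8.845 ≤ 10.6 → adequate.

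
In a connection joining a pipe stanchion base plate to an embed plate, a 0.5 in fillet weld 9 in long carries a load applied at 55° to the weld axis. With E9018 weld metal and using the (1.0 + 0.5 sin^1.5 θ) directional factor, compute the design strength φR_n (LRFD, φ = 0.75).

φR_n ≈ 177 kip

E90XX → F_EXX = 90 ksi.
t_e = 0.707 × 0.5 = 0.3535 in; A_we = 0.3535 × 9 = 3.181 in².
Directional factor: 1.0 + 0.5 sin^1.5(55°) = 1.371.
F_nw = 0.6 × 90 × 1.371 = 74.02 ksi.
φR_n = 0.75 × 74.02 × 3.181 = 176.6 kip.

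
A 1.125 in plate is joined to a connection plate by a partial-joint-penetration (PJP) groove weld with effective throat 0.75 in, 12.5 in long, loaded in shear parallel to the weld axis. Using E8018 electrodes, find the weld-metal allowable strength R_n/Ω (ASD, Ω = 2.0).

R_n/Ω ≈ 225 kip

E80XX → F_EXX = 80 ksi.
Effective throat (given) t_e = 0.75 in.
A_we = 0.75 × 12.5 = 9.375 in².
F_nw = 0.6 F_EXX = 48 ksi.
R_n/Ω = (48 × 9.375) / 2.0 = 225 kip.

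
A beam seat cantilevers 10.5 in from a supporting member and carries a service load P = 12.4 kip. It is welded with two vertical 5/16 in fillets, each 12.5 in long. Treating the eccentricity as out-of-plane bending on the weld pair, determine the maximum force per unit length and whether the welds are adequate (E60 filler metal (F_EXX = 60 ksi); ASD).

f_max ≈ 2.55 kip/in; adequate

L_w = 2 × 12.5 = 25 in; section modulus (unit throat) S = 2 × L²/6 = 52.08 in².
Direct shear f_v = P/L_w = 12.4/25 = 0.496 kip/in.
Moment M = P × e = 12.4 × 10.5 = 130.2 kip·in; bending f_b = M/S = 2.5 kip/in.
f_max = √(f_v² + f_b²) = √(0.496² + 2.5²) = 2.549 kip/in.
r_n/Ω = (1/2.0) × 0.6 × 60 × (0.707 × 0.3125) = 3.977 kip/in → adequate.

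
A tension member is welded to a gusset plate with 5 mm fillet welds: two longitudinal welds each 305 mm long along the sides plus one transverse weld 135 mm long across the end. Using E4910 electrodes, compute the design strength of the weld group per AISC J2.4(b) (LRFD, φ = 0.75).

E49XX → F_EXX = 490 MPa.
t_e = 0.707 × 5 = 3.535 mm.
R_nwl = 0.6 × 490 × 3.535 × 610 × 10⁻³ = 634 kN (longitudinal, 2 welds).
R_nwt = 0.6 × 490 × 3.535 × 135 × 10⁻³ = 140.3 kN (transverse, base value).
(i) R_nwl + R_nwt = 774.3 kN; (ii) 0.85 R_nwl + 1.5 R_nwt = 749.3 kN.
R_n = max = 774.3 kN [governs: (i)]; φR_n = 580.7 kN.

φR_n ≈ 581 kN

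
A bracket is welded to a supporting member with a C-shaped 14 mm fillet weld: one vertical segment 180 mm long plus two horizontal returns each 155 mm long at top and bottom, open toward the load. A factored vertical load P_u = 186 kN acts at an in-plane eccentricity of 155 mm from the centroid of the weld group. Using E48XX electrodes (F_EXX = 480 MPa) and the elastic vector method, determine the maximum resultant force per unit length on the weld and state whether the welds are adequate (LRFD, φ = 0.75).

Total weld length L_w = 490 mm. Treat welds as unit-width lines.
Centroid: x̄ = 2×155×77.5 / 490 = 49.03 mm from the vertical weld.
Polar moment about centroid: J = I_x + I_y = [180³/12 + 2×155×90²] + [180×49.03² + 2(155³/12 + 155×28.47²)] = 4302000 mm³.
Direct shear f_v = P/L_w = 186×10³ / 490 = 379.6 N/mm (vertical).
Torsion M = P·e = 186×10³ × 155 = 28830000 N·mm.
Critical point at (x, y) = (106, 90) from centroid. f_tx = M·y/J = 603.2 N/mm; f_ty = M·x/J = 710.2 N/mm.
Resultant f_max = √[f_tx² + (f_v + f_ty)²] = √[603.2² + (379.6 + 710.2)²] = 1246 N/mm.
Capacity per unit length: φr_n = 0.75 × 0.6 × 480 × (0.707 × 14) = 2138 N/mm.
1246 ≤ 2138 → adequate.

f_max ≈ 1250 N/mm; adequate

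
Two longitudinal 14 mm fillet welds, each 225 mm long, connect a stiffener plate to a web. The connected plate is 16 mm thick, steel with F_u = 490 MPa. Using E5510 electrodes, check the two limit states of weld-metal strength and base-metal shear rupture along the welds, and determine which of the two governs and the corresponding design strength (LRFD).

φR_n ≈ 1100 kN (weld metal governs)

E55XX → F_EXX = 550 MPa.
t_e = 0.707 × 14 = 9.898 mm; L = 450 mm.
Weld metal: φR_n = 0.75 × 0.6 × 550 × 9.898 × 450 × 10⁻³ = 1102 kN.
Base metal (shear rupture): φR_n = 0.75 × 0.6 × 490 × 16 × 450 × 10⁻³ = 1588 kN.
Governing: weld metal.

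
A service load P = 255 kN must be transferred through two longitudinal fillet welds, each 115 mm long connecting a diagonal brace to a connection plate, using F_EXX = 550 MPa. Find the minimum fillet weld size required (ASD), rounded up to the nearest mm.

w = 10 mm

Total weld length L = 230 mm.
Required throat t_e = P × Ω / (0.6 F_EXX × L) = 255 × 2.0 / (0.6 × 550 × 230 × 10⁻³) = 6.719 mm.
Required leg w = t_e / 0.707 = 9.504 mm → use 10 mm.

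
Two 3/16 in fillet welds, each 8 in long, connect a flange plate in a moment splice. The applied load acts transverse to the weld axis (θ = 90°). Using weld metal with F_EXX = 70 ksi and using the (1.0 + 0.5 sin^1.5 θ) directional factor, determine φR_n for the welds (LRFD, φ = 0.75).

t_e = 0.707 × 0.1875 = 0.1326 in; A_we = 0.1326 × 16 = 2.121 in².
Directional factor: 1.0 + 0.5 sin^1.5(90°) = 1.5.
F_nw = 0.6 × 70 × 1.5 = 63 ksi.
φR_n = 0.75 × 63 × 2.121 = 100.2 kip.

φR_n ≈ 100 kip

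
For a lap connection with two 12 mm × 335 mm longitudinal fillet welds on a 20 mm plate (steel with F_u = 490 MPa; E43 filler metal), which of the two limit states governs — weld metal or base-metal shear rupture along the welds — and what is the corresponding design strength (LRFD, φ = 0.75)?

φR_n ≈ 1100 kN (weld metal governs)

E43XX → F_EXX = 430 MPa.
t_e = 0.707 × 12 = 8.484 mm; L = 670 mm.
Weld metal: φR_n = 0.75 × 0.6 × 430 × 8.484 × 670 × 10⁻³ = 1100 kN.
Base metal (shear rupture): φR_n = 0.75 × 0.6 × 490 × 20 × 670 × 10⁻³ = 2955 kN.
Governing: weld metal.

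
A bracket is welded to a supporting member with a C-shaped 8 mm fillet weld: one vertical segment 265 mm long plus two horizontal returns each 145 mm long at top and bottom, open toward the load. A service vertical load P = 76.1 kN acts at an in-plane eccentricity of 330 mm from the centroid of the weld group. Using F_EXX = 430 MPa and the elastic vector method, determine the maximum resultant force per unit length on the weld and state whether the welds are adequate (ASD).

f_max ≈ 638 N/mm; adequate

Total weld length L_w = 555 mm. Treat welds as unit-width lines.
Centroid: x̄ = 2×145×72.5 / 555 = 37.88 mm from the vertical weld.
Polar moment about centroid: J = I_x + I_y = [265³/12 + 2×145×132.5²] + [265×37.88² + 2(145³/12 + 145×34.62²)] = 7878000 mm³.
Direct shear f_v = P/L_w = 76.1×10³ / 555 = 137.1 N/mm (vertical).
Torsion M = P·e = 76.1×10³ × 330 = 25113000 N·mm.
Critical point at (x, y) = (107.1, 132.5) from centroid. f_tx = M·y/J = 422.4 N/mm; f_ty = M·x/J = 341.5 N/mm.
Resultant f_max = √[f_tx² + (f_v + f_ty)²] = √[422.4² + (137.1 + 341.5)²] = 638.3 N/mm.
Capacity per unit length: r_n/Ω = (1/2.0) × 0.6 × 430 × (0.707 × 8) = 729.6 N/mm.
638.3 ≤ 729.6 → adequate.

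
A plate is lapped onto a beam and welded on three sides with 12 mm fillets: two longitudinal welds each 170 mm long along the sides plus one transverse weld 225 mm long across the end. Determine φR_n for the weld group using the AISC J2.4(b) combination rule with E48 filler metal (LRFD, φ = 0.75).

φR_n ≈ 1150 kN

E48XX → F_EXX = 480 MPa.
t_e = 0.707 × 12 = 8.484 mm.
R_nwl = 0.6 × 480 × 8.484 × 340 × 10⁻³ = 830.8 kN (longitudinal, 2 welds).
R_nwt = 0.6 × 480 × 8.484 × 225 × 10⁻³ = 549.8 kN (transverse, base value).
(i) R_nwl + R_nwt = 1381 kN; (ii) 0.85 R_nwl + 1.5 R_nwt = 1531 kN.
R_n = max = 1531 kN [governs: (ii)]; φR_n = 1148 kN.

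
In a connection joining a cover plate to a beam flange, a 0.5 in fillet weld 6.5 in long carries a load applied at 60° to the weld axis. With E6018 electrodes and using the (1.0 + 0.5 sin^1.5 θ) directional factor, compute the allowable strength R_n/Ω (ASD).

E60XX → F_EXX = 60 ksi.
t_e = 0.707 × 0.5 = 0.3535 in; A_we = 0.3535 × 6.5 = 2.298 in².
Directional factor: 1.0 + 0.5 sin^1.5(60°) = 1.403.
F_nw = 0.6 × 60 × 1.403 = 50.51 ksi.
R_n/Ω = (50.51 × 2.298) / 2.0 = 58.03 kips.

R_n/Ω ≈ 58 kips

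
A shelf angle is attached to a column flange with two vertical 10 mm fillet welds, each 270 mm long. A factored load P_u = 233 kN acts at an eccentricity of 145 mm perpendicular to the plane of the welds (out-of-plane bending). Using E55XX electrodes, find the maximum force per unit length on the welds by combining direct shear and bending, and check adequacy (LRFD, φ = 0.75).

E55XX → F_EXX = 550 MPa.
L_w = 2 × 270 = 540 mm; section modulus (unit throat) S = 2 × L²/6 = 24300 mm².
Direct shear f_v = P/L_w = 233×10³/540 = 431.5 N/mm.
Moment M = P × e = 233×10³ × 145 = 33785000 N·mm; bending f_b = M/S = 1390 N/mm.
f_max = √(f_v² + f_b²) = √(431.5² + 1390²) = 1456 N/mm.
φr_n = 0.75 × 0.6 × 550 × (0.707 × 10) = 1750 N/mm → adequate.

f_max ≈ 1460 N/mm; adequate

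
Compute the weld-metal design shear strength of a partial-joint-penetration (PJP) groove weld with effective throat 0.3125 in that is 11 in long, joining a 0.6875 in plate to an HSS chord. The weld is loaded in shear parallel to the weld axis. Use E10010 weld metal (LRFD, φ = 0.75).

E100XX → F_EXX = 100 ksi.
Effective throat (given) t_e = 0.3125 in.
A_we = 0.3125 × 11 = 3.438 in².
F_nw = 0.6 F_EXX = 60 ksi.
φR_n = 0.75 × 60 × 3.438 = 154.7 kips.

φR_n ≈ 155 kips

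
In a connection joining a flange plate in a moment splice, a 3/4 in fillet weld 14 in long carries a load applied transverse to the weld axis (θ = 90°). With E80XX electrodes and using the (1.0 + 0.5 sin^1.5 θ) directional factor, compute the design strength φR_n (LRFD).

φR_n ≈ 401 kip

E80XX → F_EXX = 80 ksi.
t_e = 0.707 × 0.75 = 0.5302 in; A_we = 0.5302 × 14 = 7.423 in².
Directional factor: 1.0 + 0.5 sin^1.5(90°) = 1.5.
F_nw = 0.6 × 80 × 1.5 = 72 ksi.
φR_n = 0.75 × 72 × 7.423 = 400.9 kip.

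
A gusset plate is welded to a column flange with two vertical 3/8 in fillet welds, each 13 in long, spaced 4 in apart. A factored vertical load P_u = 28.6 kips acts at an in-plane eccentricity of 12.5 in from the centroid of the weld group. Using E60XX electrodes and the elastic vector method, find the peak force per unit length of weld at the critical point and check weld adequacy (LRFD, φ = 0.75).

E60XX → F_EXX = 60 ksi.
Total weld length L_w = 26 in. Treat welds as unit-width lines.
Polar moment about centroid: J = 2[d³/12 + d(b/2)²] = 2[13³/12 + 13×2²] = 470.2 in³.
Direct shear f_v = P/L_w = 28.6 / 26 = 1.1 kip/in (vertical).
Torsion M = P·e = 28.6 × 12.5 = 357.5 kip·in.
Critical point at (x, y) = (2, 6.5) from centroid. f_tx = M·y/J = 4.942 kip/in; f_ty = M·x/J = 1.521 kip/in.
Resultant f_max = √[f_tx² + (f_v + f_ty)²] = √[4.942² + (1.1 + 1.521)²] = 5.594 kip/in.
Capacity per unit length: φr_n = 0.75 × 0.6 × 60 × (0.707 × 0.375) = 7.158 kip/in.
5.594 ≤ 7.158 → adequate.

f_max ≈ 5.59 kip/in; adequate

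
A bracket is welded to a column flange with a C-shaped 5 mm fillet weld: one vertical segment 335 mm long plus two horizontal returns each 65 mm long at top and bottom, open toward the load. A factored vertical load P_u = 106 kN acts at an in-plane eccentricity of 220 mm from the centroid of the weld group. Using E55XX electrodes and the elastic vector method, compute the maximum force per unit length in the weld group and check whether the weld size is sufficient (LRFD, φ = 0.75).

E55XX → F_EXX = 550 MPa.
Total weld length L_w = 465 mm. Treat welds as unit-width lines.
Centroid: x̄ = 2×65×32.5 / 465 = 9.086 mm from the vertical weld.
Polar moment about centroid: J = I_x + I_y = [335³/12 + 2×65×167.5²] + [335×9.086² + 2(65³/12 + 65×23.41²)] = 6925000 mm³.
Direct shear f_v = P/L_w = 106×10³ / 465 = 228 N/mm (vertical).
Torsion M = P·e = 106×10³ × 220 = 23320000 N·mm.
Critical point at (x, y) = (55.91, 167.5) from centroid. f_tx = M·y/J = 564.1 N/mm; f_ty = M·x/J = 188.3 N/mm.
Resultant f_max = √[f_tx² + (f_v + f_ty)²] = √[564.1² + (228 + 188.3)²] = 701 N/mm.
Capacity per unit length: φr_n = 0.75 × 0.6 × 550 × (0.707 × 5) = 874.9 N/mm.
701 ≤ 874.9 → adequate.

f_max ≈ 701 N/mm; adequate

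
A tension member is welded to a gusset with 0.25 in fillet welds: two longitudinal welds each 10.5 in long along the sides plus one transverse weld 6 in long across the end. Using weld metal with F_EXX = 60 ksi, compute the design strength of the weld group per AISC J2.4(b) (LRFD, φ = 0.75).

φR_n ≈ 129 kips

t_e = 0.707 × 0.25 = 0.1767 in.
R_nwl = 0.6 × 60 × 0.1767 × 21 = 133.6 kips (longitudinal, 2 welds).
R_nwt = 0.6 × 60 × 0.1767 × 6 = 38.18 kips (transverse, base value).
(i) R_nwl + R_nwt = 171.8 kips; (ii) 0.85 R_nwl + 1.5 R_nwt = 170.8 kips.
R_n = max = 171.8 kips [governs: (i)]; φR_n = 128.9 kips.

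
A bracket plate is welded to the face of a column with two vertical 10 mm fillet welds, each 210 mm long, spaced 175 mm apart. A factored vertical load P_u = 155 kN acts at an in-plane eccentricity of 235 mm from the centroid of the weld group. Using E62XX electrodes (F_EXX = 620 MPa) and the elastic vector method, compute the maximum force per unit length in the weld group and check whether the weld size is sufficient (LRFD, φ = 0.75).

f_max ≈ 1310 N/mm; adequate

Total weld length L_w = 420 mm. Treat welds as unit-width lines.
Polar moment about centroid: J = 2[d³/12 + d(b/2)²] = 2[210³/12 + 210×87.5²] = 4759000 mm³.
Direct shear f_v = P/L_w = 155×10³ / 420 = 369 N/mm (vertical).
Torsion M = P·e = 155×10³ × 235 = 36425000 N·mm.
Critical point at (x, y) = (87.5, 105) from centroid. f_tx = M·y/J = 803.6 N/mm; f_ty = M·x/J = 669.7 N/mm.
Resultant f_max = √[f_tx² + (f_v + f_ty)²] = √[803.6² + (369 + 669.7)²] = 1313 N/mm.
Capacity per unit length: φr_n = 0.75 × 0.6 × 620 × (0.707 × 10) = 1973 N/mm.
1313 ≤ 1973 → adequate.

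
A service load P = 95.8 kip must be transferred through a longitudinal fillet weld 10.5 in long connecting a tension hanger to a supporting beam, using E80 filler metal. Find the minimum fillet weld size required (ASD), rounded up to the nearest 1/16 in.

w = 9/16 in

E80XX → F_EXX = 80 ksi.
Total weld length L = 10.5 in.
Required throat t_e = P × Ω / (0.6 F_EXX × L) = 95.8 × 2.0 / (0.6 × 80 × 10.5) = 0.3802 in.
Required leg w = t_e / 0.707 = 0.5377 in → use 9/16 in.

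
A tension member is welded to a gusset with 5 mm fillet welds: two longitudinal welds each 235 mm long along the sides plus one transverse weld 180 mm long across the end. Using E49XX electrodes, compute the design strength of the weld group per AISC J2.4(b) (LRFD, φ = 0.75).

φR_n ≈ 522 kN

E49XX → F_EXX = 490 MPa.
t_e = 0.707 × 5 = 3.535 mm.
R_nwl = 0.6 × 490 × 3.535 × 470 × 10⁻³ = 488.5 kN (longitudinal, 2 welds).
R_nwt = 0.6 × 490 × 3.535 × 180 × 10⁻³ = 187.1 kN (transverse, base value).
(i) R_nwl + R_nwt = 675.5 kN; (ii) 0.85 R_nwl + 1.5 R_nwt = 695.8 kN.
R_n = max = 695.8 kN [governs: (ii)]; φR_n = 521.9 kN.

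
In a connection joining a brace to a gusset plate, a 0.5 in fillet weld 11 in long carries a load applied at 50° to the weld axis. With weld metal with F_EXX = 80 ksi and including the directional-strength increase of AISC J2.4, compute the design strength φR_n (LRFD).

t_e = 0.707 × 0.5 = 0.3535 in; A_we = 0.3535 × 11 = 3.888 in².
Directional factor: 1.0 + 0.5 sin^1.5(50°) = 1.335.
F_nw = 0.6 × 80 × 1.335 = 64.09 ksi.
φR_n = 0.75 × 64.09 × 3.888 = 186.9 kips.

φR_n ≈ 187 kips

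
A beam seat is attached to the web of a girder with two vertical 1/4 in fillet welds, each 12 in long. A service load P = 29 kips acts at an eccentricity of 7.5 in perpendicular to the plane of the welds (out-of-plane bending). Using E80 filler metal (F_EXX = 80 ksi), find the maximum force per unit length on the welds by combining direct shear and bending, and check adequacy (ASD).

f_max ≈ 4.69 kip/in; NOT adequate

L_w = 2 × 12 = 24 in; section modulus (unit throat) S = 2 × L²/6 = 48 in².
Direct shear f_v = P/L_w = 29/24 = 1.208 kip/in.
Moment M = P × e = 29 × 7.5 = 217.5 kip·in; bending f_b = M/S = 4.531 kip/in.
f_max = √(f_v² + f_b²) = √(1.208² + 4.531²) = 4.69 kip/in.
r_n/Ω = (1/2.0) × 0.6 × 80 × (0.707 × 0.25) = 4.242 kip/in → NOT adequate.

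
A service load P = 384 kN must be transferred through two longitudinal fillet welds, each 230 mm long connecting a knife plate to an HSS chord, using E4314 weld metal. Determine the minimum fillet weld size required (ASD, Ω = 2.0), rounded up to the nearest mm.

E43XX → F_EXX = 430 MPa.
Total weld length L = 460 mm.
Required throat t_e = P × Ω / (0.6 F_EXX × L) = 384 × 2.0 / (0.6 × 430 × 460 × 10⁻³) = 6.471 mm.
Required leg w = t_e / 0.707 = 9.153 mm → use 10 mm.

w = 10 mm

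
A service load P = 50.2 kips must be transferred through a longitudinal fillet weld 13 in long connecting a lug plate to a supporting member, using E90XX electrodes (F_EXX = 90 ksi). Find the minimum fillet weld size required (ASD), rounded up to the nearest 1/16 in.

Total weld length L = 13 in.
Required throat t_e = P × Ω / (0.6 F_EXX × L) = 50.2 × 2.0 / (0.6 × 90 × 13) = 0.143 in.
Required leg w = t_e / 0.707 = 0.2023 in → use 1/4 in.

w = 1/4 in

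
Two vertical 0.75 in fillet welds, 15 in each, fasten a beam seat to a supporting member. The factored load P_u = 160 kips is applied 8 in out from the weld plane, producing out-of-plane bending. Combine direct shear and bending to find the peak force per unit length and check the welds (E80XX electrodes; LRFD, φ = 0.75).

E80XX → F_EXX = 80 ksi.
L_w = 2 × 15 = 30 in; section modulus (unit throat) S = 2 × L²/6 = 75 in².
Direct shear f_v = P/L_w = 160/30 = 5.333 kip/in.
Moment M = P × e = 160 × 8 = 1280 kip·in; bending f_b = M/S = 17.07 kip/in.
f_max = √(f_v² + f_b²) = √(5.333² + 17.07²) = 17.88 kip/in.
φr_n = 0.75 × 0.6 × 80 × (0.707 × 0.75) = 19.09 kip/in → adequate.

f_max ≈ 17.9 kip/in; adequate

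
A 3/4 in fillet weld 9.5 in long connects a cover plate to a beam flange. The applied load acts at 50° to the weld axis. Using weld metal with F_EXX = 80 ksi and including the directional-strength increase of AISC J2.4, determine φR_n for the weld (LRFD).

t_e = 0.707 × 0.75 = 0.5302 in; A_we = 0.5302 × 9.5 = 5.037 in².
Directional factor: 1.0 + 0.5 sin^1.5(50°) = 1.335.
F_nw = 0.6 × 80 × 1.335 = 64.09 ksi.
φR_n = 0.75 × 64.09 × 5.037 = 242.1 kips.

φR_n ≈ 242 kips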